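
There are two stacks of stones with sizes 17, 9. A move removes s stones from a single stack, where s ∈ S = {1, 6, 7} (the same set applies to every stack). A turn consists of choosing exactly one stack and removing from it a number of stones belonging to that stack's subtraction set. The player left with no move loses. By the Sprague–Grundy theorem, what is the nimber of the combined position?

All stacks use S = {1, 6, 7}:
n :  0  1  2  3  4  5  6  7  8  9 10 11 12 13 14 15 16 17
G :  0  1  0  1  0  1  2  3  2  3  2  3  0  1  0  1  0  1
Stack A: G(17) = 1.
Stack B: G(9) = 3.
Combined Grundy value = 1 ⊕ 3 = 2.

2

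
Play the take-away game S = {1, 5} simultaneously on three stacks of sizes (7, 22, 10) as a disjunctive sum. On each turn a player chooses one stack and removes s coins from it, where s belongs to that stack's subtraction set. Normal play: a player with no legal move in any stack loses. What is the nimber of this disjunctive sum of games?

All stacks use S = {1, 5}:
G(0) = 0
G(1) = mex{0} = 1
G(2) = mex{1} = 0
G(3) = mex{0} = 1
G(4) = mex{1} = 0
G(5) = mex{0,0} = 1
G(6) = mex{1,1} = 0
G(7) = mex{0,0} = 1
G(8) = mex{1,1} = 0
G(9) = mex{0,0} = 1
G(10) = mex{1,1} = 0
G(11) = mex{0,0} = 1
G(12) = mex{1,1} = 0
G(13) = mex{0,0} = 1
G(14) = mex{1,1} = 0
G(15) = mex{0,0} = 1
G(16) = mex{1,1} = 0
G(17) = mex{0,0} = 1
G(18) = mex{1,1} = 0
G(19) = mex{0,0} = 1
G(20) = mex{1,1} = 0
G(21) = mex{0,0} = 1
G(22) = mex{1,1} = 0
Stack A: G(7) = 1.
Stack B: G(22) = 0.
Stack C: G(10) = 0.
Combined Grundy value = 1 ⊕ 0 ⊕ 0 = 1.

1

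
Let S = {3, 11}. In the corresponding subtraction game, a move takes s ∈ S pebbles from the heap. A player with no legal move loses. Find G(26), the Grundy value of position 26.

2

G(0) = 0
G(1) = mex{} = 0
G(2) = mex{} = 0
G(3) = mex{0} = 1
G(4) = mex{0} = 1
G(5) = mex{0} = 1
G(6) = mex{1} = 0
G(7) = mex{1} = 0
G(8) = mex{1} = 0
G(9) = mex{0} = 1
G(10) = mex{0} = 1
G(11) = mex{0,0} = 1
G(12) = mex{1,0} = 2
G(13) = mex{1,0} = 2
G(14) = mex{1,1} = 0
G(15) = mex{2,1} = 0
G(16) = mex{2,1} = 0
G(17) = mex{0,0} = 1
G(18) = mex{0,0} = 1
G(19) = mex{0,0} = 1
G(20) = mex{1,1} = 0
G(21) = mex{1,1} = 0
G(22) = mex{1,1} = 0
G(23) = mex{0,2} = 1
G(24) = mex{0,2} = 1
G(25) = mex{0,0} = 1
G(26) = mex{1,0} = 2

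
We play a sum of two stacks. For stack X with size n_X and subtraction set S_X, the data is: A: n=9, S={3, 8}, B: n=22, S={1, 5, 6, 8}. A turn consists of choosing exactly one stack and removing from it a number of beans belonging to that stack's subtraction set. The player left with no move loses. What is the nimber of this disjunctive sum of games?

Stack A, S = {3, 8}:
n : 0 1 2 3 4 5 6 7 8 9
G : 0 0 0 1 1 1 0 0 2 1
G_A(9) = 1.
Stack B, S = {1, 5, 6, 8}:
n :  0  1  2  3  4  5  6  7  8  9 10 11 12 13 14 15 16 17 18 19 20 21 22
G :  0  1  0  1  0  1  2  3  2  3  2  0  1  0  1  0  1  2  3  2  3  2  0
G_B(22) = 0.
Combined Grundy value = 1 ⊕ 0 = 1.

1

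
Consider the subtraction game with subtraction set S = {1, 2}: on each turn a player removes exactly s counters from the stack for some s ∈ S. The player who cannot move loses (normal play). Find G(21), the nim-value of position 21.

0

n :  0  1  2  3  4  5  6  7  8  9 10 11 12 13 14 15 16 17 18 19 20 21
G :  0  1  2  0  1  2  0  1  2  0  1  2  0  1  2  0  1  2  0  1  2  0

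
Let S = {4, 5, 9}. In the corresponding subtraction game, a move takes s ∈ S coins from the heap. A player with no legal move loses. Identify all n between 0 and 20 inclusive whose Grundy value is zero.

G(0) = 0
G(1) = mex{} = 0
G(2) = mex{} = 0
G(3) = mex{} = 0
G(4) = mex{0} = 1
G(5) = mex{0,0} = 1
G(6) = mex{0,0} = 1
G(7) = mex{0,0} = 1
G(8) = mex{1,0} = 2
G(9) = mex{1,1,0} = 2
G(10) = mex{1,1,0} = 2
G(11) = mex{1,1,0} = 2
G(12) = mex{2,1,0} = 3
G(13) = mex{2,2,1} = 0
G(14) = mex{2,2,1} = 0
G(15) = mex{2,2,1} = 0
G(16) = mex{3,2,1} = 0
G(17) = mex{0,3,2} = 1
G(18) = mex{0,0,2} = 1
G(19) = mex{0,0,2} = 1
G(20) = mex{0,0,2} = 1
P-positions are exactly the n with G(n) = 0.

0, 1, 2, 3, 13, 14, 15, 16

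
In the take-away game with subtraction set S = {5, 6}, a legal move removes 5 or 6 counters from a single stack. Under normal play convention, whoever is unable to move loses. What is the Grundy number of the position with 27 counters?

1

G(0) = 0
G(1) = mex{} = 0
G(2) = mex{} = 0
G(3) = mex{} = 0
G(4) = mex{} = 0
G(5) = mex{0} = 1
G(6) = mex{0,0} = 1
G(7) = mex{0,0} = 1
G(8) = mex{0,0} = 1
G(9) = mex{0,0} = 1
G(10) = mex{1,0} = 2
G(11) = mex{1,1} = 0
G(12) = mex{1,1} = 0
G(13) = mex{1,1} = 0
G(14) = mex{1,1} = 0
G(15) = mex{2,1} = 0
G(16) = mex{0,2} = 1
G(17) = mex{0,0} = 1
G(18) = mex{0,0} = 1
G(19) = mex{0,0} = 1
G(20) = mex{0,0} = 1
G(21) = mex{1,0} = 2
G(22) = mex{1,1} = 0
G(23) = mex{1,1} = 0
G(24) = mex{1,1} = 0
G(25) = mex{1,1} = 0
G(26) = mex{2,1} = 0
G(27) = mex{0,2} = 1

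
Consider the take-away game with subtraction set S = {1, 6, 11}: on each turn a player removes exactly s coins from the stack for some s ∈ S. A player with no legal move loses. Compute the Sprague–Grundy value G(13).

n :  0  1  2  3  4  5  6  7  8  9 10 11 12 13
G :  0  1  0  1  0  1  2  0  1  0  1  2  0  1

1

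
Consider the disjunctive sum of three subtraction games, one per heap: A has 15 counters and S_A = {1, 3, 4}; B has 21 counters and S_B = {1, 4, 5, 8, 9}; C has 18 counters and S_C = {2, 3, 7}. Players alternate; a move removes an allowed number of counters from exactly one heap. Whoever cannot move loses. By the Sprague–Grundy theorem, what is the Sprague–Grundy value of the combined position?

5

Heap A, S = {1, 3, 4}:
n :  0  1  2  3  4  5  6  7  8  9 10 11 12 13 14 15
G :  0  1  0  1  2  3  2  0  1  0  1  2  3  2  0  1
G_A(15) = 1.
Heap B, S = {1, 4, 5, 8, 9}:
n :  0  1  2  3  4  5  6  7  8  9 10 11 12 13 14 15 16 17 18 19 20 21
G :  0  1  0  1  2  3  2  3  4  5  4  5  0  1  0  1  2  3  2  3  4  5
G_B(21) = 5.
Heap C, S = {2, 3, 7}:
G(0) = 0
G(1) = mex{} = 0
G(2) = mex{0} = 1
G(3) = mex{0,0} = 1
G(4) = mex{1,0} = 2
G(5) = mex{1,1} = 0
G(6) = mex{2,1} = 0
G(7) = mex{0,2,0} = 1
G(8) = mex{0,0,0} = 1
G(9) = mex{1,0,1} = 2
G(10) = mex{1,1,1} = 0
G(11) = mex{2,1,2} = 0
G(12) = mex{0,2,0} = 1
G(13) = mex{0,0,0} = 1
G(14) = mex{1,0,1} = 2
G(15) = mex{1,1,1} = 0
G(16) = mex{2,1,2} = 0
G(17) = mex{0,2,0} = 1
G(18) = mex{0,0,0} = 1
G_C(18) = 1.
Combined Grundy value = 1 ⊕ 5 ⊕ 1 = 5.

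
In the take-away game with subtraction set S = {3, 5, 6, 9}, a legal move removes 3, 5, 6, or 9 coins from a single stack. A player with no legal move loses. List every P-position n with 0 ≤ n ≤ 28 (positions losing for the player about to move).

n :  0  1  2  3  4  5  6  7  8  9 10 11 12 13 14 15 16 17 18 19 20 21 22 23 24 25 26 27 28
G :  0  0  0  1  1  1  2  2  2  3  3  3  0  0  0  1  1  1  2  2  2  3  3  3  0  0  0  1  1
P-positions are exactly the n with G(n) = 0.

0, 1, 2, 12, 13, 14, 24, 25, 26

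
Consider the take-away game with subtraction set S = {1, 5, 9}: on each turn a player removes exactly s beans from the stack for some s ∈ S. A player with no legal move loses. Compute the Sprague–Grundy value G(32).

G(0) = 0
G(1) = mex{0} = 1
G(2) = mex{1} = 0
G(3) = mex{0} = 1
G(4) = mex{1} = 0
G(5) = mex{0,0} = 1
G(6) = mex{1,1} = 0
G(7) = mex{0,0} = 1
G(8) = mex{1,1} = 0
G(9) = mex{0,0,0} = 1
G(10) = mex{1,1,1} = 0
G(11) = mex{0,0,0} = 1
G(12) = mex{1,1,1} = 0
G(13) = mex{0,0,0} = 1
G(14) = mex{1,1,1} = 0
G(15) = mex{0,0,0} = 1
G(16) = mex{1,1,1} = 0
G(17) = mex{0,0,0} = 1
G(18) = mex{1,1,1} = 0
G(19) = mex{0,0,0} = 1
G(20) = mex{1,1,1} = 0
G(21) = mex{0,0,0} = 1
G(22) = mex{1,1,1} = 0
G(23) = mex{0,0,0} = 1
G(24) = mex{1,1,1} = 0
G(25) = mex{0,0,0} = 1
G(26) = mex{1,1,1} = 0
G(27) = mex{0,0,0} = 1
G(28) = mex{1,1,1} = 0
G(29) = mex{0,0,0} = 1
G(30) = mex{1,1,1} = 0
G(31) = mex{0,0,0} = 1
G(32) = mex{1,1,1} = 0

0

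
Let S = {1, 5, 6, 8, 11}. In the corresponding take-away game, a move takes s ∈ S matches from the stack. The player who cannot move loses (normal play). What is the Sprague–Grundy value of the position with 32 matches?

0

G(0) = 0
G(1) = mex{0} = 1
G(2) = mex{1} = 0
G(3) = mex{0} = 1
G(4) = mex{1} = 0
G(5) = mex{0,0} = 1
G(6) = mex{1,1,0} = 2
G(7) = mex{2,0,1} = 3
G(8) = mex{3,1,0,0} = 2
G(9) = mex{2,0,1,1} = 3
G(10) = mex{3,1,0,0} = 2
G(11) = mex{2,2,1,1,0} = 3
G(12) = mex{3,3,2,0,1} = 4
G(13) = mex{4,2,3,1,0} = 5
G(14) = mex{5,3,2,2,1} = 0
G(15) = mex{0,2,3,3,0} = 1
G(16) = mex{1,3,2,2,1} = 0
G(17) = mex{0,4,3,3,2} = 1
G(18) = mex{1,5,4,2,3} = 0
G(19) = mex{0,0,5,3,2} = 1
G(20) = mex{1,1,0,4,3} = 2
G(21) = mex{2,0,1,5,2} = 3
G(22) = mex{3,1,0,0,3} = 2
G(23) = mex{2,0,1,1,4} = 3
G(24) = mex{3,1,0,0,5} = 2
G(25) = mex{2,2,1,1,0} = 3
G(26) = mex{3,3,2,0,1} = 4
G(27) = mex{4,2,3,1,0} = 5
G(28) = mex{5,3,2,2,1} = 0
G(29) = mex{0,2,3,3,0} = 1
G(30) = mex{1,3,2,2,1} = 0
G(31) = mex{0,4,3,3,2} = 1
G(32) = mex{1,5,4,2,3} = 0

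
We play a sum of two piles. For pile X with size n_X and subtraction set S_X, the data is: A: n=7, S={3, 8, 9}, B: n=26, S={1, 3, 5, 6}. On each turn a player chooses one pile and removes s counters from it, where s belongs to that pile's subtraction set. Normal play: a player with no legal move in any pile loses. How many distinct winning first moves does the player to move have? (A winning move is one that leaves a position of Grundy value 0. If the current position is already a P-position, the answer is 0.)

Pile A, S = {3, 8, 9}:
n : 0 1 2 3 4 5 6 7
G : 0 0 0 1 1 1 0 0
G_A(7) = 0.
Pile B, S = {1, 3, 5, 6}:
n :  0  1  2  3  4  5  6  7  8  9 10 11 12 13 14 15 16 17 18 19 20 21 22 23 24 25 26
G :  0  1  0  1  0  1  2  3  2  3  2  0  1  0  1  0  1  2  3  2  3  2  0  1  0  1  0
G_B(26) = 0.
Combined Grundy value = 0 ⊕ 0 = 0.
A winning move leaves total XOR = 0, i.e. changes one component's Grundy value g to g ⊕ X where X is the current total.
Pile A: target g' = 0⊕0 = 0, but every legal move changes the Grundy value (mex property), so 0 moves.
Pile B: target g' = 0⊕0 = 0, but every legal move changes the Grundy value (mex property), so 0 moves.

0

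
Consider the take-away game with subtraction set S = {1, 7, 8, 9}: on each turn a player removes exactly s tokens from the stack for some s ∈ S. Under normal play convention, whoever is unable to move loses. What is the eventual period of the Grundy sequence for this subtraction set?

G(0) = 0
G(1) = mex{0} = 1
G(2) = mex{1} = 0
G(3) = mex{0} = 1
G(4) = mex{1} = 0
G(5) = mex{0} = 1
G(6) = mex{1} = 0
G(7) = mex{0,0} = 1
G(8) = mex{1,1,0} = 2
G(9) = mex{2,0,1,0} = 3
G(10) = mex{3,1,0,1} = 2
G(11) = mex{2,0,1,0} = 3
G(12) = mex{3,1,0,1} = 2
G(13) = mex{2,0,1,0} = 3
G(14) = mex{3,1,0,1} = 2
G(15) = mex{2,2,1,0} = 3
G(16) = mex{3,3,2,1} = 0
G(17) = mex{0,2,3,2} = 1
G(18) = mex{1,3,2,3} = 0
G(19) = mex{0,2,3,2} = 1
G(20) = mex{1,3,2,3} = 0
G(21) = mex{0,2,3,2} = 1
G(22) = mex{1,3,2,3} = 0
G(23) = mex{0,0,3,2} = 1
G(24) = mex{1,1,0,3} = 2
G(25) = mex{2,0,1,0} = 3
G(26) = mex{3,1,0,1} = 2
G(27) = mex{2,0,1,0} = 3
G(28) = mex{3,1,0,1} = 2
G(29) = mex{2,0,1,0} = 3
G(30) = mex{3,1,0,1} = 2
G(31) = mex{2,2,1,0} = 3
G(32) = mex{3,3,2,1} = 0
G(33) = mex{0,2,3,2} = 1
G(n+16) = G(n) holds for n = 0,…,8 (a full window of length max(S) = 9), so the sequence is purely periodic with period 16.

16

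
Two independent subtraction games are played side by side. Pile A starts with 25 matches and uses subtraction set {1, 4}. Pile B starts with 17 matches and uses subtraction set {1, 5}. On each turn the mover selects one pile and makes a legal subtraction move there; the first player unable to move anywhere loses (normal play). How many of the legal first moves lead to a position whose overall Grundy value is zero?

Pile A, S = {1, 4}:
n :  0  1  2  3  4  5  6  7  8  9 10 11 12 13 14 15 16 17 18 19 20 21 22 23 24 25
G :  0  1  0  1  2  0  1  0  1  2  0  1  0  1  2  0  1  0  1  2  0  1  0  1  2  0
G_A(25) = 0.
Pile B, S = {1, 5}:
n :  0  1  2  3  4  5  6  7  8  9 10 11 12 13 14 15 16 17
G :  0  1  0  1  0  1  0  1  0  1  0  1  0  1  0  1  0  1
G_B(17) = 1.
Combined Grundy value = 0 ⊕ 1 = 1.
A winning move leaves total XOR = 0, i.e. changes one component's Grundy value g to g ⊕ X where X is the current total.
Pile A: need g' = 0⊕1 = 1. Options: 25−1→G=2, 25−4→G=1. Hits: 1.
Pile B: need g' = 1⊕1 = 0. Options: 17−1→G=0, 17−5→G=0. Hits: 2.

3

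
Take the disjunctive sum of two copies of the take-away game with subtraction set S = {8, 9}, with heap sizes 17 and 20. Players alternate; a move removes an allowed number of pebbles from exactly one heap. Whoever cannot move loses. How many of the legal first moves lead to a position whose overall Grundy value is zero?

All heaps use S = {8, 9}:
n :  0  1  2  3  4  5  6  7  8  9 10 11 12 13 14 15 16 17 18 19 20
G :  0  0  0  0  0  0  0  0  1  1  1  1  1  1  1  1  2  0  0  0  0
Heap A: G(17) = 0.
Heap B: G(20) = 0.
Combined Grundy value = 0 ⊕ 0 = 0.
A winning move leaves total XOR = 0, i.e. changes one component's Grundy value g to g ⊕ X where X is the current total.
Heap A: target g' = 0⊕0 = 0, but every legal move changes the Grundy value (mex property), so 0 moves.
Heap B: target g' = 0⊕0 = 0, but every legal move changes the Grundy value (mex property), so 0 moves.

0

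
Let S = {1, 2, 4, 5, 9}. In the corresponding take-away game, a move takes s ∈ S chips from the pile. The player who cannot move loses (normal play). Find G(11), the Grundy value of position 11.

n :  0  1  2  3  4  5  6  7  8  9 10 11
G :  0  1  2  0  1  2  0  1  2  3  4  5

5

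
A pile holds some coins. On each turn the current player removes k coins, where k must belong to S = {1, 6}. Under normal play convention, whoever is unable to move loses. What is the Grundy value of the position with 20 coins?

2

n :  0  1  2  3  4  5  6  7  8  9 10 11 12 13 14 15 16 17 18 19 20
G :  0  1  0  1  0  1  2  0  1  0  1  0  1  2  0  1  0  1  0  1  2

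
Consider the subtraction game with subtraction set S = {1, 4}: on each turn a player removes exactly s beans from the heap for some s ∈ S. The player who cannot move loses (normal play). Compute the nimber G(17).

0

G(0) = 0
G(1) = mex{0} = 1
G(2) = mex{1} = 0
G(3) = mex{0} = 1
G(4) = mex{1,0} = 2
G(5) = mex{2,1} = 0
G(6) = mex{0,0} = 1
G(7) = mex{1,1} = 0
G(8) = mex{0,2} = 1
G(9) = mex{1,0} = 2
G(10) = mex{2,1} = 0
G(11) = mex{0,0} = 1
G(12) = mex{1,1} = 0
G(13) = mex{0,2} = 1
G(14) = mex{1,0} = 2
G(15) = mex{2,1} = 0
G(16) = mex{0,0} = 1
G(17) = mex{1,1} = 0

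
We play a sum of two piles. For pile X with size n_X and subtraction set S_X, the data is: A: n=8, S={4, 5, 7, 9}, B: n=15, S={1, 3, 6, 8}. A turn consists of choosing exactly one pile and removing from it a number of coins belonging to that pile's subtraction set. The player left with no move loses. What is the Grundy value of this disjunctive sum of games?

Pile A, S = {4, 5, 7, 9}:
G(0) = 0
G(1) = mex{} = 0
G(2) = mex{} = 0
G(3) = mex{} = 0
G(4) = mex{0} = 1
G(5) = mex{0,0} = 1
G(6) = mex{0,0} = 1
G(7) = mex{0,0,0} = 1
G(8) = mex{1,0,0} = 2
G_A(8) = 2.
Pile B, S = {1, 3, 6, 8}:
G(0) = 0
G(1) = mex{0} = 1
G(2) = mex{1} = 0
G(3) = mex{0,0} = 1
G(4) = mex{1,1} = 0
G(5) = mex{0,0} = 1
G(6) = mex{1,1,0} = 2
G(7) = mex{2,0,1} = 3
G(8) = mex{3,1,0,0} = 2
G(9) = mex{2,2,1,1} = 0
G(10) = mex{0,3,0,0} = 1
G(11) = mex{1,2,1,1} = 0
G(12) = mex{0,0,2,0} = 1
G(13) = mex{1,1,3,1} = 0
G(14) = mex{0,0,2,2} = 1
G(15) = mex{1,1,0,3} = 2
G_B(15) = 2.
Combined Grundy value = 2 ⊕ 2 = 0.

0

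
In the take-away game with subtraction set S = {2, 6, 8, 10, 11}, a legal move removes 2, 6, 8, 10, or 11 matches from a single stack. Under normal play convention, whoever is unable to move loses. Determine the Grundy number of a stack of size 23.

1

G(0) = 0
G(1) = mex{} = 0
G(2) = mex{0} = 1
G(3) = mex{0} = 1
G(4) = mex{1} = 0
G(5) = mex{1} = 0
G(6) = mex{0,0} = 1
G(7) = mex{0,0} = 1
G(8) = mex{1,1,0} = 2
G(9) = mex{1,1,0} = 2
G(10) = mex{2,0,1,0} = 3
G(11) = mex{2,0,1,0,0} = 3
G(12) = mex{3,1,0,1,0} = 2
G(13) = mex{3,1,0,1,1} = 2
G(14) = mex{2,2,1,0,1} = 3
G(15) = mex{2,2,1,0,0} = 3
G(16) = mex{3,3,2,1,0} = 4
G(17) = mex{3,3,2,1,1} = 0
G(18) = mex{4,2,3,2,1} = 0
G(19) = mex{0,2,3,2,2} = 1
G(20) = mex{0,3,2,3,2} = 1
G(21) = mex{1,3,2,3,3} = 0
G(22) = mex{1,4,3,2,3} = 0
G(23) = mex{0,0,3,2,2} = 1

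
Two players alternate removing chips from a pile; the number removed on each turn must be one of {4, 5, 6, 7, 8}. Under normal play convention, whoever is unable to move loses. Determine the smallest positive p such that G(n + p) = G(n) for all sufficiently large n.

G(0) = 0
G(1) = mex{} = 0
G(2) = mex{} = 0
G(3) = mex{} = 0
G(4) = mex{0} = 1
G(5) = mex{0,0} = 1
G(6) = mex{0,0,0} = 1
G(7) = mex{0,0,0,0} = 1
G(8) = mex{1,0,0,0,0} = 2
G(9) = mex{1,1,0,0,0} = 2
G(10) = mex{1,1,1,0,0} = 2
G(11) = mex{1,1,1,1,0} = 2
G(12) = mex{2,1,1,1,1} = 0
G(13) = mex{2,2,1,1,1} = 0
G(14) = mex{2,2,2,1,1} = 0
G(15) = mex{2,2,2,2,1} = 0
G(16) = mex{0,2,2,2,2} = 1
G(17) = mex{0,0,2,2,2} = 1
G(18) = mex{0,0,0,2,2} = 1
G(19) = mex{0,0,0,0,2} = 1
G(20) = mex{1,0,0,0,0} = 2
G(21) = mex{1,1,0,0,0} = 2
G(22) = mex{1,1,1,0,0} = 2
G(23) = mex{1,1,1,1,0} = 2
G(24) = mex{2,1,1,1,1} = 0
G(25) = mex{2,2,1,1,1} = 0
G(n+12) = G(n) holds for n = 0,…,7 (a full window of length max(S) = 8), so the sequence is purely periodic with period 12.

12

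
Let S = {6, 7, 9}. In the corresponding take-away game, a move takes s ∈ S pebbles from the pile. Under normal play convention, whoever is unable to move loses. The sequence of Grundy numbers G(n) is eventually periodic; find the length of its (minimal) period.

15

n :  0  1  2  3  4  5  6  7  8  9 10 11 12 13 14 15 16 17 18 19 20 21 22 23 24 25 26 27 28 29 30 31
G :  0  0  0  0  0  0  1  1  1  1  1  1  2  2  2  0  0  0  0  0  0  1  1  1  1  1  1  2  2  2  0  0
G(n+15) = G(n) holds for n = 0,…,8 (a full window of length max(S) = 9), so the sequence is purely periodic with period 15.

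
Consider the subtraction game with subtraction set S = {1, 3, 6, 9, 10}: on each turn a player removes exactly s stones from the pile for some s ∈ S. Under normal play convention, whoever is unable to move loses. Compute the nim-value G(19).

0

n :  0  1  2  3  4  5  6  7  8  9 10 11 12 13 14 15 16 17 18 19
G :  0  1  0  1  0  1  2  3  2  3  2  3  4  5  4  0  1  0  1  0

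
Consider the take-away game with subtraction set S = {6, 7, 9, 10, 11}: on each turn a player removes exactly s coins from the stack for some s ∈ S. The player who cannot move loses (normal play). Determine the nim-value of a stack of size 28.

1

G(0) = 0
G(1) = mex{} = 0
G(2) = mex{} = 0
G(3) = mex{} = 0
G(4) = mex{} = 0
G(5) = mex{} = 0
G(6) = mex{0} = 1
G(7) = mex{0,0} = 1
G(8) = mex{0,0} = 1
G(9) = mex{0,0,0} = 1
G(10) = mex{0,0,0,0} = 1
G(11) = mex{0,0,0,0,0} = 1
G(12) = mex{1,0,0,0,0} = 2
G(13) = mex{1,1,0,0,0} = 2
G(14) = mex{1,1,0,0,0} = 2
G(15) = mex{1,1,1,0,0} = 2
G(16) = mex{1,1,1,1,0} = 2
G(17) = mex{1,1,1,1,1} = 0
G(18) = mex{2,1,1,1,1} = 0
G(19) = mex{2,2,1,1,1} = 0
G(20) = mex{2,2,1,1,1} = 0
G(21) = mex{2,2,2,1,1} = 0
G(22) = mex{2,2,2,2,1} = 0
G(23) = mex{0,2,2,2,2} = 1
G(24) = mex{0,0,2,2,2} = 1
G(25) = mex{0,0,2,2,2} = 1
G(26) = mex{0,0,0,2,2} = 1
G(27) = mex{0,0,0,0,2} = 1
G(28) = mex{0,0,0,0,0} = 1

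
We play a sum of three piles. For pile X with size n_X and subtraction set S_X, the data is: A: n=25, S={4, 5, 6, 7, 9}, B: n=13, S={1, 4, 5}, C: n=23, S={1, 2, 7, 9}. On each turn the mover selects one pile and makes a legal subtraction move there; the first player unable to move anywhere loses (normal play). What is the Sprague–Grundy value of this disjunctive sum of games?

1

Pile A, S = {4, 5, 6, 7, 9}:
n :  0  1  2  3  4  5  6  7  8  9 10 11 12 13 14 15 16 17 18 19 20 21 22 23 24 25
G :  0  0  0  0  1  1  1  1  2  2  2  2  3  0  0  0  0  1  1  1  1  2  2  2  2  3
G_A(25) = 3.
Pile B, S = {1, 4, 5}:
n :  0  1  2  3  4  5  6  7  8  9 10 11 12 13
G :  0  1  0  1  2  3  2  3  0  1  0  1  2  3
G_B(13) = 3.
Pile C, S = {1, 2, 7, 9}:
G(0) = 0
G(1) = mex{0} = 1
G(2) = mex{1,0} = 2
G(3) = mex{2,1} = 0
G(4) = mex{0,2} = 1
G(5) = mex{1,0} = 2
G(6) = mex{2,1} = 0
G(7) = mex{0,2,0} = 1
G(8) = mex{1,0,1} = 2
G(9) = mex{2,1,2,0} = 3
G(10) = mex{3,2,0,1} = 4
G(11) = mex{4,3,1,2} = 0
G(12) = mex{0,4,2,0} = 1
G(13) = mex{1,0,0,1} = 2
G(14) = mex{2,1,1,2} = 0
G(15) = mex{0,2,2,0} = 1
G(16) = mex{1,0,3,1} = 2
G(17) = mex{2,1,4,2} = 0
G(18) = mex{0,2,0,3} = 1
G(19) = mex{1,0,1,4} = 2
G(20) = mex{2,1,2,0} = 3
G(21) = mex{3,2,0,1} = 4
G(22) = mex{4,3,1,2} = 0
G(23) = mex{0,4,2,0} = 1
G_C(23) = 1.
Combined Grundy value = 3 ⊕ 3 ⊕ 1 = 1.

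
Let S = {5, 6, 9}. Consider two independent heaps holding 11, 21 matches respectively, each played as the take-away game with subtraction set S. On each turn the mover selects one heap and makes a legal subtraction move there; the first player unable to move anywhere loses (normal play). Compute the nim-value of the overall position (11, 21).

All heaps use S = {5, 6, 9}:
G(0) = 0
G(1) = mex{} = 0
G(2) = mex{} = 0
G(3) = mex{} = 0
G(4) = mex{} = 0
G(5) = mex{0} = 1
G(6) = mex{0,0} = 1
G(7) = mex{0,0} = 1
G(8) = mex{0,0} = 1
G(9) = mex{0,0,0} = 1
G(10) = mex{1,0,0} = 2
G(11) = mex{1,1,0} = 2
G(12) = mex{1,1,0} = 2
G(13) = mex{1,1,0} = 2
G(14) = mex{1,1,1} = 0
G(15) = mex{2,1,1} = 0
G(16) = mex{2,2,1} = 0
G(17) = mex{2,2,1} = 0
G(18) = mex{2,2,1} = 0
G(19) = mex{0,2,2} = 1
G(20) = mex{0,0,2} = 1
G(21) = mex{0,0,2} = 1
Heap A: G(11) = 2.
Heap B: G(21) = 1.
Combined Grundy value = 2 ⊕ 1 = 3.

3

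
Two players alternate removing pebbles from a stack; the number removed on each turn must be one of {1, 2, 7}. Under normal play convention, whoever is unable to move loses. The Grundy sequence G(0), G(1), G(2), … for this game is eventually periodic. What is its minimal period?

G(0) = 0
G(1) = mex{0} = 1
G(2) = mex{1,0} = 2
G(3) = mex{2,1} = 0
G(4) = mex{0,2} = 1
G(5) = mex{1,0} = 2
G(6) = mex{2,1} = 0
G(7) = mex{0,2,0} = 1
G(8) = mex{1,0,1} = 2
G(9) = mex{2,1,2} = 0
G(10) = mex{0,2,0} = 1
G(11) = mex{1,0,1} = 2
G(12) = mex{2,1,2} = 0
G(13) = mex{0,2,0} = 1
G(14) = mex{1,0,1} = 2
G(n+3) = G(n) holds for n = 0,…,6 (a full window of length max(S) = 7), so the sequence is purely periodic with period 3.

3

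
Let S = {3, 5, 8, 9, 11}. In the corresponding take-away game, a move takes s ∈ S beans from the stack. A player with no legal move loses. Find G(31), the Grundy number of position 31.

G(0) = 0
G(1) = mex{} = 0
G(2) = mex{} = 0
G(3) = mex{0} = 1
G(4) = mex{0} = 1
G(5) = mex{0,0} = 1
G(6) = mex{1,0} = 2
G(7) = mex{1,0} = 2
G(8) = mex{1,1,0} = 2
G(9) = mex{2,1,0,0} = 3
G(10) = mex{2,1,0,0} = 3
G(11) = mex{2,2,1,0,0} = 3
G(12) = mex{3,2,1,1,0} = 4
G(13) = mex{3,2,1,1,0} = 4
G(14) = mex{3,3,2,1,1} = 0
G(15) = mex{4,3,2,2,1} = 0
G(16) = mex{4,3,2,2,1} = 0
G(17) = mex{0,4,3,2,2} = 1
G(18) = mex{0,4,3,3,2} = 1
G(19) = mex{0,0,3,3,2} = 1
G(20) = mex{1,0,4,3,3} = 2
G(21) = mex{1,0,4,4,3} = 2
G(22) = mex{1,1,0,4,3} = 2
G(23) = mex{2,1,0,0,4} = 3
G(24) = mex{2,1,0,0,4} = 3
G(25) = mex{2,2,1,0,0} = 3
G(26) = mex{3,2,1,1,0} = 4
G(27) = mex{3,2,1,1,0} = 4
G(28) = mex{3,3,2,1,1} = 0
G(29) = mex{4,3,2,2,1} = 0
G(30) = mex{4,3,2,2,1} = 0
G(31) = mex{0,4,3,2,2} = 1

1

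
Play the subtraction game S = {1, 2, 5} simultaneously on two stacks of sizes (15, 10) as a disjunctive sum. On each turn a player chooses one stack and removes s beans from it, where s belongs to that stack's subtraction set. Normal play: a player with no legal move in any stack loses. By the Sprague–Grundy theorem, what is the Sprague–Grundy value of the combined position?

All stacks use S = {1, 2, 5}:
G(0) = 0
G(1) = mex{0} = 1
G(2) = mex{1,0} = 2
G(3) = mex{2,1} = 0
G(4) = mex{0,2} = 1
G(5) = mex{1,0,0} = 2
G(6) = mex{2,1,1} = 0
G(7) = mex{0,2,2} = 1
G(8) = mex{1,0,0} = 2
G(9) = mex{2,1,1} = 0
G(10) = mex{0,2,2} = 1
G(11) = mex{1,0,0} = 2
G(12) = mex{2,1,1} = 0
G(13) = mex{0,2,2} = 1
G(14) = mex{1,0,0} = 2
G(15) = mex{2,1,1} = 0
Stack A: G(15) = 0.
Stack B: G(10) = 1.
Combined Grundy value = 0 ⊕ 1 = 1.

1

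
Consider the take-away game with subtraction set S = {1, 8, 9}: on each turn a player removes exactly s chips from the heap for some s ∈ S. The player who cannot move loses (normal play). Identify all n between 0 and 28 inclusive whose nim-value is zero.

n :  0  1  2  3  4  5  6  7  8  9 10 11 12 13 14 15 16 17 18 19 20 21 22 23 24 25 26 27 28
G :  0  1  0  1  0  1  0  1  2  3  2  3  2  3  2  3  0  1  0  1  0  1  0  1  2  3  2  3  2
P-positions are exactly the n with G(n) = 0.

0, 2, 4, 6, 16, 18, 20, 22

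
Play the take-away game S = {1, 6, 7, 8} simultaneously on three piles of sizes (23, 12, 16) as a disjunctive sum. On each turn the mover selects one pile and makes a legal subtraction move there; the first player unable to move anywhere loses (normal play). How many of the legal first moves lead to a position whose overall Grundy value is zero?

1

All piles use S = {1, 6, 7, 8}:
G(0) = 0
G(1) = mex{0} = 1
G(2) = mex{1} = 0
G(3) = mex{0} = 1
G(4) = mex{1} = 0
G(5) = mex{0} = 1
G(6) = mex{1,0} = 2
G(7) = mex{2,1,0} = 3
G(8) = mex{3,0,1,0} = 2
G(9) = mex{2,1,0,1} = 3
G(10) = mex{3,0,1,0} = 2
G(11) = mex{2,1,0,1} = 3
G(12) = mex{3,2,1,0} = 4
G(13) = mex{4,3,2,1} = 0
G(14) = mex{0,2,3,2} = 1
G(15) = mex{1,3,2,3} = 0
G(16) = mex{0,2,3,2} = 1
G(17) = mex{1,3,2,3} = 0
G(18) = mex{0,4,3,2} = 1
G(19) = mex{1,0,4,3} = 2
G(20) = mex{2,1,0,4} = 3
G(21) = mex{3,0,1,0} = 2
G(22) = mex{2,1,0,1} = 3
G(23) = mex{3,0,1,0} = 2
Pile A: G(23) = 2.
Pile B: G(12) = 4.
Pile C: G(16) = 1.
Combined Grundy value = 2 ⊕ 4 ⊕ 1 = 7.
A winning move leaves total XOR = 0, i.e. changes one component's Grundy value g to g ⊕ X where X is the current total.
Pile A: need g' = 2⊕7 = 5. Options: 23−1→G=3, 23−6→G=0, 23−7→G=1, 23−8→G=0. Hits: 0.
Pile B: need g' = 4⊕7 = 3. Options: 12−1→G=3, 12−6→G=2, 12−7→G=1, 12−8→G=0. Hits: 1.
Pile C: need g' = 1⊕7 = 6. Options: 16−1→G=0, 16−6→G=2, 16−7→G=3, 16−8→G=2. Hits: 0.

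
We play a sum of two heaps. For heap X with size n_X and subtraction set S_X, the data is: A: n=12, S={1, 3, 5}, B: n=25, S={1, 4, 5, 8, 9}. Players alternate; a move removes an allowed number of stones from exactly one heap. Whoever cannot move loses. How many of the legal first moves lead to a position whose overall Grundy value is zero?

Heap A, S = {1, 3, 5}:
n :  0  1  2  3  4  5  6  7  8  9 10 11 12
G :  0  1  0  1  0  1  0  1  0  1  0  1  0
G_A(12) = 0.
Heap B, S = {1, 4, 5, 8, 9}:
G(0) = 0
G(1) = mex{0} = 1
G(2) = mex{1} = 0
G(3) = mex{0} = 1
G(4) = mex{1,0} = 2
G(5) = mex{2,1,0} = 3
G(6) = mex{3,0,1} = 2
G(7) = mex{2,1,0} = 3
G(8) = mex{3,2,1,0} = 4
G(9) = mex{4,3,2,1,0} = 5
G(10) = mex{5,2,3,0,1} = 4
G(11) = mex{4,3,2,1,0} = 5
G(12) = mex{5,4,3,2,1} = 0
G(13) = mex{0,5,4,3,2} = 1
G(14) = mex{1,4,5,2,3} = 0
G(15) = mex{0,5,4,3,2} = 1
G(16) = mex{1,0,5,4,3} = 2
G(17) = mex{2,1,0,5,4} = 3
G(18) = mex{3,0,1,4,5} = 2
G(19) = mex{2,1,0,5,4} = 3
G(20) = mex{3,2,1,0,5} = 4
G(21) = mex{4,3,2,1,0} = 5
G(22) = mex{5,2,3,0,1} = 4
G(23) = mex{4,3,2,1,0} = 5
G(24) = mex{5,4,3,2,1} = 0
G(25) = mex{0,5,4,3,2} = 1
G_B(25) = 1.
Combined Grundy value = 0 ⊕ 1 = 1.
A winning move leaves total XOR = 0, i.e. changes one component's Grundy value g to g ⊕ X where X is the current total.
Heap A: need g' = 0⊕1 = 1. Options: 12−1→G=1, 12−3→G=1, 12−5→G=1. Hits: 3.
Heap B: need g' = 1⊕1 = 0. Options: 25−1→G=0, 25−4→G=5, 25−5→G=4, 25−8→G=3, 25−9→G=2. Hits: 1.

4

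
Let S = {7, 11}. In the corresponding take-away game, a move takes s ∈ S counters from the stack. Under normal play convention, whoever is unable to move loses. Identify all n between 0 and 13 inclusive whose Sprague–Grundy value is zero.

n :  0  1  2  3  4  5  6  7  8  9 10 11 12 13
G :  0  0  0  0  0  0  0  1  1  1  1  1  1  1
P-positions are exactly the n with G(n) = 0.

0, 1, 2, 3, 4, 5, 6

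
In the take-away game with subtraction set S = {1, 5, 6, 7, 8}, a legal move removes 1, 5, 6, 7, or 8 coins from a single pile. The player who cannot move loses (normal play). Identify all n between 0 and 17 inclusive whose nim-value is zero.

n :  0  1  2  3  4  5  6  7  8  9 10 11 12 13 14 15 16 17
G :  0  1  0  1  0  1  2  3  2  3  2  3  4  0  1  0  1  0
P-positions are exactly the n with G(n) = 0.

0, 2, 4, 13, 15, 17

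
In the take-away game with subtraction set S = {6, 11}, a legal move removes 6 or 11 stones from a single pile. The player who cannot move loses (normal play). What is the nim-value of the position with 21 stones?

0

n :  0  1  2  3  4  5  6  7  8  9 10 11 12 13 14 15 16 17 18 19 20 21
G :  0  0  0  0  0  0  1  1  1  1  1  1  2  2  2  2  2  0  0  0  0  0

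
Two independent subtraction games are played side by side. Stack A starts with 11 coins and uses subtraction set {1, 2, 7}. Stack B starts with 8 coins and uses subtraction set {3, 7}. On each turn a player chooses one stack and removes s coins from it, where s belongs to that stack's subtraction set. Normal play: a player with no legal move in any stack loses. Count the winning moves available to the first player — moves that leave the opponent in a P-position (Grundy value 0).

0

Stack A, S = {1, 2, 7}:
G(0) = 0
G(1) = mex{0} = 1
G(2) = mex{1,0} = 2
G(3) = mex{2,1} = 0
G(4) = mex{0,2} = 1
G(5) = mex{1,0} = 2
G(6) = mex{2,1} = 0
G(7) = mex{0,2,0} = 1
G(8) = mex{1,0,1} = 2
G(9) = mex{2,1,2} = 0
G(10) = mex{0,2,0} = 1
G(11) = mex{1,0,1} = 2
G_A(11) = 2.
Stack B, S = {3, 7}:
G(0) = 0
G(1) = mex{} = 0
G(2) = mex{} = 0
G(3) = mex{0} = 1
G(4) = mex{0} = 1
G(5) = mex{0} = 1
G(6) = mex{1} = 0
G(7) = mex{1,0} = 2
G(8) = mex{1,0} = 2
G_B(8) = 2.
Combined Grundy value = 2 ⊕ 2 = 0.
A winning move leaves total XOR = 0, i.e. changes one component's Grundy value g to g ⊕ X where X is the current total.
Stack A: target g' = 2⊕0 = 2, but every legal move changes the Grundy value (mex property), so 0 moves.
Stack B: target g' = 2⊕0 = 2, but every legal move changes the Grundy value (mex property), so 0 moves.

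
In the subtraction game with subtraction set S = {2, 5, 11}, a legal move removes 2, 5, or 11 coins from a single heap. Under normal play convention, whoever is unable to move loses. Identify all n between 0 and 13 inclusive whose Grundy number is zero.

n :  0  1  2  3  4  5  6  7  8  9 10 11 12 13
G :  0  0  1  1  0  2  1  0  0  1  1  2  2  3
P-positions are exactly the n with G(n) = 0.

0, 1, 4, 7, 8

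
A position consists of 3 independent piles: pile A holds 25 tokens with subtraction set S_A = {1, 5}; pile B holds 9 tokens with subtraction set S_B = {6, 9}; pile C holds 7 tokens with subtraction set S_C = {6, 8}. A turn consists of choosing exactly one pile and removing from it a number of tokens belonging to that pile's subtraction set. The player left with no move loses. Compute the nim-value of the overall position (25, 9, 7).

Pile A, S = {1, 5}:
n :  0  1  2  3  4  5  6  7  8  9 10 11 12 13 14 15 16 17 18 19 20 21 22 23 24 25
G :  0  1  0  1  0  1  0  1  0  1  0  1  0  1  0  1  0  1  0  1  0  1  0  1  0  1
G_A(25) = 1.
Pile B, S = {6, 9}:
G(0) = 0
G(1) = mex{} = 0
G(2) = mex{} = 0
G(3) = mex{} = 0
G(4) = mex{} = 0
G(5) = mex{} = 0
G(6) = mex{0} = 1
G(7) = mex{0} = 1
G(8) = mex{0} = 1
G(9) = mex{0,0} = 1
G_B(9) = 1.
Pile C, S = {6, 8}:
n : 0 1 2 3 4 5 6 7
G : 0 0 0 0 0 0 1 1
G_C(7) = 1.
Combined Grundy value = 1 ⊕ 1 ⊕ 1 = 1.

1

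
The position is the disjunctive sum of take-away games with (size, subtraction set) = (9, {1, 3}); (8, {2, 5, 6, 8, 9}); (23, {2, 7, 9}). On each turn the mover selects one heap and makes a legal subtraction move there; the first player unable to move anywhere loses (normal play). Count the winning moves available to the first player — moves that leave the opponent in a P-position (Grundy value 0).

3

Heap A, S = {1, 3}:
n : 0 1 2 3 4 5 6 7 8 9
G : 0 1 0 1 0 1 0 1 0 1
G_A(9) = 1.
Heap B, S = {2, 5, 6, 8, 9}:
G(0) = 0
G(1) = mex{} = 0
G(2) = mex{0} = 1
G(3) = mex{0} = 1
G(4) = mex{1} = 0
G(5) = mex{1,0} = 2
G(6) = mex{0,0,0} = 1
G(7) = mex{2,1,0} = 3
G(8) = mex{1,1,1,0} = 2
G_B(8) = 2.
Heap C, S = {2, 7, 9}:
n :  0  1  2  3  4  5  6  7  8  9 10 11 12 13 14 15 16 17 18 19 20 21 22 23
G :  0  0  1  1  0  0  1  1  2  2  3  3  2  2  3  0  0  1  1  0  0  1  1  2
G_C(23) = 2.
Combined Grundy value = 1 ⊕ 2 ⊕ 2 = 1.
A winning move leaves total XOR = 0, i.e. changes one component's Grundy value g to g ⊕ X where X is the current total.
Heap A: need g' = 1⊕1 = 0. Options: 9−1→G=0, 9−3→G=0. Hits: 2.
Heap B: need g' = 2⊕1 = 3. Options: 8−2→G=1, 8−5→G=1, 8−6→G=1, 8−8→G=0. Hits: 0.
Heap C: need g' = 2⊕1 = 3. Options: 23−2→G=1, 23−7→G=0, 23−9→G=3. Hits: 1.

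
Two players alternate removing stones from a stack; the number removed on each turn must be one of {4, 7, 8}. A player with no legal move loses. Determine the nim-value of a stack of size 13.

0

G(0) = 0
G(1) = mex{} = 0
G(2) = mex{} = 0
G(3) = mex{} = 0
G(4) = mex{0} = 1
G(5) = mex{0} = 1
G(6) = mex{0} = 1
G(7) = mex{0,0} = 1
G(8) = mex{1,0,0} = 2
G(9) = mex{1,0,0} = 2
G(10) = mex{1,0,0} = 2
G(11) = mex{1,1,0} = 2
G(12) = mex{2,1,1} = 0
G(13) = mex{2,1,1} = 0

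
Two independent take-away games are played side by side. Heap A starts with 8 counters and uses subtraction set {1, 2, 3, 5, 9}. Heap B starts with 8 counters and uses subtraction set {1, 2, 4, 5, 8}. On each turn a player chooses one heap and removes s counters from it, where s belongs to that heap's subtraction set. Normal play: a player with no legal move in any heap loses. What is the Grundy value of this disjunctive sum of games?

Heap A, S = {1, 2, 3, 5, 9}:
n : 0 1 2 3 4 5 6 7 8
G : 0 1 2 3 0 1 2 3 0
G_A(8) = 0.
Heap B, S = {1, 2, 4, 5, 8}:
G(0) = 0
G(1) = mex{0} = 1
G(2) = mex{1,0} = 2
G(3) = mex{2,1} = 0
G(4) = mex{0,2,0} = 1
G(5) = mex{1,0,1,0} = 2
G(6) = mex{2,1,2,1} = 0
G(7) = mex{0,2,0,2} = 1
G(8) = mex{1,0,1,0,0} = 2
G_B(8) = 2.
Combined Grundy value = 0 ⊕ 2 = 2.

2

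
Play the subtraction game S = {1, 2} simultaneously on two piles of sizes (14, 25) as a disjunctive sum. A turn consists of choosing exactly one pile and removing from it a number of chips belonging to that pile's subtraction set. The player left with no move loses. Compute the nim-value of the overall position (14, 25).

3

All piles use S = {1, 2}:
G(0) = 0
G(1) = mex{0} = 1
G(2) = mex{1,0} = 2
G(3) = mex{2,1} = 0
G(4) = mex{0,2} = 1
G(5) = mex{1,0} = 2
G(6) = mex{2,1} = 0
G(7) = mex{0,2} = 1
G(8) = mex{1,0} = 2
G(9) = mex{2,1} = 0
G(10) = mex{0,2} = 1
G(11) = mex{1,0} = 2
G(12) = mex{2,1} = 0
G(13) = mex{0,2} = 1
G(14) = mex{1,0} = 2
G(15) = mex{2,1} = 0
G(16) = mex{0,2} = 1
G(17) = mex{1,0} = 2
G(18) = mex{2,1} = 0
G(19) = mex{0,2} = 1
G(20) = mex{1,0} = 2
G(21) = mex{2,1} = 0
G(22) = mex{0,2} = 1
G(23) = mex{1,0} = 2
G(24) = mex{2,1} = 0
G(25) = mex{0,2} = 1
Pile A: G(14) = 2.
Pile B: G(25) = 1.
Combined Grundy value = 2 ⊕ 1 = 3.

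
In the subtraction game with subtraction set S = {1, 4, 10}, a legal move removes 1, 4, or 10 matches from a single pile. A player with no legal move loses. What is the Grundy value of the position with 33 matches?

G(0) = 0
G(1) = mex{0} = 1
G(2) = mex{1} = 0
G(3) = mex{0} = 1
G(4) = mex{1,0} = 2
G(5) = mex{2,1} = 0
G(6) = mex{0,0} = 1
G(7) = mex{1,1} = 0
G(8) = mex{0,2} = 1
G(9) = mex{1,0} = 2
G(10) = mex{2,1,0} = 3
G(11) = mex{3,0,1} = 2
G(12) = mex{2,1,0} = 3
G(13) = mex{3,2,1} = 0
G(14) = mex{0,3,2} = 1
G(15) = mex{1,2,0} = 3
G(16) = mex{3,3,1} = 0
G(17) = mex{0,0,0} = 1
G(18) = mex{1,1,1} = 0
G(19) = mex{0,3,2} = 1
G(20) = mex{1,0,3} = 2
G(21) = mex{2,1,2} = 0
G(22) = mex{0,0,3} = 1
G(23) = mex{1,1,0} = 2
G(24) = mex{2,2,1} = 0
G(25) = mex{0,0,3} = 1
G(26) = mex{1,1,0} = 2
G(27) = mex{2,2,1} = 0
G(28) = mex{0,0,0} = 1
G(29) = mex{1,1,1} = 0
G(30) = mex{0,2,2} = 1
G(31) = mex{1,0,0} = 2
G(32) = mex{2,1,1} = 0
G(33) = mex{0,0,2} = 1

1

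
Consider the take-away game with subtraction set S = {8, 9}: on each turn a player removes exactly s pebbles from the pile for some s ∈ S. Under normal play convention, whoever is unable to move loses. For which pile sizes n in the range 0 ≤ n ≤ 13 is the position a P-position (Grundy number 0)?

G(0) = 0
G(1) = mex{} = 0
G(2) = mex{} = 0
G(3) = mex{} = 0
G(4) = mex{} = 0
G(5) = mex{} = 0
G(6) = mex{} = 0
G(7) = mex{} = 0
G(8) = mex{0} = 1
G(9) = mex{0,0} = 1
G(10) = mex{0,0} = 1
G(11) = mex{0,0} = 1
G(12) = mex{0,0} = 1
G(13) = mex{0,0} = 1
P-positions are exactly the n with G(n) = 0.

0, 1, 2, 3, 4, 5, 6, 7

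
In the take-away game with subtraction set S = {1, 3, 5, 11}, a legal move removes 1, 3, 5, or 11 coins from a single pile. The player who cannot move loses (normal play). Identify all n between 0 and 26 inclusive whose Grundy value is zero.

0, 2, 4, 6, 8, 10, 12, 14, 16, 18, 20, 22, 24, 26

G(0) = 0
G(1) = mex{0} = 1
G(2) = mex{1} = 0
G(3) = mex{0,0} = 1
G(4) = mex{1,1} = 0
G(5) = mex{0,0,0} = 1
G(6) = mex{1,1,1} = 0
G(7) = mex{0,0,0} = 1
G(8) = mex{1,1,1} = 0
G(9) = mex{0,0,0} = 1
G(10) = mex{1,1,1} = 0
G(11) = mex{0,0,0,0} = 1
G(12) = mex{1,1,1,1} = 0
G(13) = mex{0,0,0,0} = 1
G(14) = mex{1,1,1,1} = 0
G(15) = mex{0,0,0,0} = 1
G(16) = mex{1,1,1,1} = 0
G(17) = mex{0,0,0,0} = 1
G(18) = mex{1,1,1,1} = 0
G(19) = mex{0,0,0,0} = 1
G(20) = mex{1,1,1,1} = 0
G(21) = mex{0,0,0,0} = 1
G(22) = mex{1,1,1,1} = 0
G(23) = mex{0,0,0,0} = 1
G(24) = mex{1,1,1,1} = 0
G(25) = mex{0,0,0,0} = 1
G(26) = mex{1,1,1,1} = 0
P-positions are exactly the n with G(n) = 0.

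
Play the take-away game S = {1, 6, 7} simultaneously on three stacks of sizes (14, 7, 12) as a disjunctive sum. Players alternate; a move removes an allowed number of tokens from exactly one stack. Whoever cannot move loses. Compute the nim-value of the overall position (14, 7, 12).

3

All stacks use S = {1, 6, 7}:
n :  0  1  2  3  4  5  6  7  8  9 10 11 12 13 14
G :  0  1  0  1  0  1  2  3  2  3  2  3  0  1  0
Stack A: G(14) = 0.
Stack B: G(7) = 3.
Stack C: G(12) = 0.
Combined Grundy value = 0 ⊕ 3 ⊕ 0 = 3.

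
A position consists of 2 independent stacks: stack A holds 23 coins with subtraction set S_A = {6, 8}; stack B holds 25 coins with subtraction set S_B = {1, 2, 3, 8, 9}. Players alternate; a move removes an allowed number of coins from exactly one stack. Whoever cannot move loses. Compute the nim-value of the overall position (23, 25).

Stack A, S = {6, 8}:
G(0) = 0
G(1) = mex{} = 0
G(2) = mex{} = 0
G(3) = mex{} = 0
G(4) = mex{} = 0
G(5) = mex{} = 0
G(6) = mex{0} = 1
G(7) = mex{0} = 1
G(8) = mex{0,0} = 1
G(9) = mex{0,0} = 1
G(10) = mex{0,0} = 1
G(11) = mex{0,0} = 1
G(12) = mex{1,0} = 2
G(13) = mex{1,0} = 2
G(14) = mex{1,1} = 0
G(15) = mex{1,1} = 0
G(16) = mex{1,1} = 0
G(17) = mex{1,1} = 0
G(18) = mex{2,1} = 0
G(19) = mex{2,1} = 0
G(20) = mex{0,2} = 1
G(21) = mex{0,2} = 1
G(22) = mex{0,0} = 1
G(23) = mex{0,0} = 1
G_A(23) = 1.
Stack B, S = {1, 2, 3, 8, 9}:
n :  0  1  2  3  4  5  6  7  8  9 10 11 12 13 14 15 16 17 18 19 20 21 22 23 24 25
G :  0  1  2  3  0  1  2  3  4  5  0  1  2  3  0  1  2  3  4  5  0  1  2  3  0  1
G_B(25) = 1.
Combined Grundy value = 1 ⊕ 1 = 0.

0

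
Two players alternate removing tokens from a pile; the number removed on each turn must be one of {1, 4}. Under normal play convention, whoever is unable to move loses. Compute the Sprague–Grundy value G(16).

n :  0  1  2  3  4  5  6  7  8  9 10 11 12 13 14 15 16
G :  0  1  0  1  2  0  1  0  1  2  0  1  0  1  2  0  1

1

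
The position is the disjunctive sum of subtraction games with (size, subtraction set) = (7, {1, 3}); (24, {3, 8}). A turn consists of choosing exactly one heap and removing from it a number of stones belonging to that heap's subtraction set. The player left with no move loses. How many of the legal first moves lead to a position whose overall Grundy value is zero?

Heap A, S = {1, 3}:
G(0) = 0
G(1) = mex{0} = 1
G(2) = mex{1} = 0
G(3) = mex{0,0} = 1
G(4) = mex{1,1} = 0
G(5) = mex{0,0} = 1
G(6) = mex{1,1} = 0
G(7) = mex{0,0} = 1
G_A(7) = 1.
Heap B, S = {3, 8}:
n :  0  1  2  3  4  5  6  7  8  9 10 11 12 13 14 15 16 17 18 19 20 21 22 23 24
G :  0  0  0  1  1  1  0  0  2  1  1  0  0  0  1  1  1  0  0  2  1  1  0  0  0
G_B(24) = 0.
Combined Grundy value = 1 ⊕ 0 = 1.
A winning move leaves total XOR = 0, i.e. changes one component's Grundy value g to g ⊕ X where X is the current total.
Heap A: need g' = 1⊕1 = 0. Options: 7−1→G=0, 7−3→G=0. Hits: 2.
Heap B: need g' = 0⊕1 = 1. Options: 24−3→G=1, 24−8→G=1. Hits: 2.

4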